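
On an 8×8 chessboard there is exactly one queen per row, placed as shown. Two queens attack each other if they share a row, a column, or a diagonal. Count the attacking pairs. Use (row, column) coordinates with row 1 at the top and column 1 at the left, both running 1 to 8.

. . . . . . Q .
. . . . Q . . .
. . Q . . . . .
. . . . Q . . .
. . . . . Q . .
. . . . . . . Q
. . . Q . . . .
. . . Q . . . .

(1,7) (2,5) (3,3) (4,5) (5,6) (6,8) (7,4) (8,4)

Same column: (2,5)–(4,5) (column 5); (7,4)–(8,4) (column 4).
Same diagonal: (4,5)–(5,6) (|4−5| = |5−6| = 1); (5,6)–(7,4) (|5−7| = |6−4| = 2).
Total attacking pairs: 4.

4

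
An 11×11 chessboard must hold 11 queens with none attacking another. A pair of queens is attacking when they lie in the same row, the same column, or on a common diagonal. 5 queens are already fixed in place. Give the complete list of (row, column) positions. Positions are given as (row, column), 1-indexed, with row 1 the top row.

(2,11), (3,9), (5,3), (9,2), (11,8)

Row 1: attacked by (2,11)→{10,11}; (3,9)→{7,9,11}; (5,3)→{3,7}; (9,2)→{2,10}; (11,8)→{8}. Safe: 1, 4, 5, 6. Place at column 5.
Row 4: attacked by (1,5)→{2,5,8}; (2,11)→{9,11}; (3,9)→{8,9,10}; (5,3)→{2,3,4}; (9,2)→{2,7}; (11,8)→{1,8}. Safe: 6. Place at column 6.
Row 6: attacked by (1,5)→{5,10}; (2,11)→{7,11}; (3,9)→{6,9}; (4,6)→{4,6,8}; (5,3)→{2,3,4}; (9,2)→{2,5}; (11,8)→{3,8}. Safe: 1. Place at column 1.
Row 7: attacked by (1,5)→{5,11}; (2,11)→{6,11}; (3,9)→{5,9}; (4,6)→{3,6,9}; (5,3)→{1,3,5}; (6,1)→{1,2}; (9,2)→{2,4}; (11,8)→{4,8}. Safe: 7, 10. Place at column 10.
Row 8: attacked by (1,5)→{5}; (2,11)→{5,11}; (3,9)→{4,9}; (4,6)→{2,6,10}; (5,3)→{3,6}; (6,1)→{1,3}; (7,10)→{9,10,11}; (9,2)→{1,2,3}; (11,8)→{5,8,11}. Safe: 7. Place at column 7.
Row 10: attacked by (1,5)→{5}; (2,11)→{3,11}; (3,9)→{2,9}; (4,6)→{6}; (5,3)→{3,8}; (6,1)→{1,5}; (7,10)→{7,10}; (8,7)→{5,7,9}; (9,2)→{1,2,3}; (11,8)→{7,8,9}. Safe: 4. Place at column 4.
Columns [5, 11, 9, 6, 3, 1, 10, 7, 2, 4, 8], r−c [-4, -9, -6, -2, 2, 5, -3, 1, 7, 6, 3], r+c [6, 13, 12, 10, 8, 7, 17, 15, 11, 14, 19] are all distinct, so no two queens attack.

(1,5) (2,11) (3,9) (4,6) (5,3) (6,1) (7,10) (8,7) (9,2) (10,4) (11,8)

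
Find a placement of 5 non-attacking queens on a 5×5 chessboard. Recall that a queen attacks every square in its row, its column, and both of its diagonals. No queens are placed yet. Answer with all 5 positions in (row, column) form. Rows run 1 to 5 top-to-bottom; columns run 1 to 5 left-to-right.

Row 1: Safe: 1, 2, 3, 4, 5. Place at column 3.
Row 2: attacked by (1,3)→{2,3,4}. Safe: 1, 5. Place at column 1.
Row 3: attacked by (1,3)→{1,3,5}; (2,1)→{1,2}. Safe: 4. Place at column 4.
Row 4: attacked by (1,3)→{3}; (2,1)→{1,3}; (3,4)→{3,4,5}. Safe: 2. Place at column 2.
Row 5: attacked by (1,3)→{3}; (2,1)→{1,4}; (3,4)→{2,4}; (4,2)→{1,2,3}. Safe: 5. Place at column 5.
Columns [3, 1, 4, 2, 5], r−c [-2, 1, -1, 2, 0], r+c [4, 3, 7, 6, 10] are all distinct, so no two queens attack.

(1,3) (2,1) (3,4) (4,2) (5,5)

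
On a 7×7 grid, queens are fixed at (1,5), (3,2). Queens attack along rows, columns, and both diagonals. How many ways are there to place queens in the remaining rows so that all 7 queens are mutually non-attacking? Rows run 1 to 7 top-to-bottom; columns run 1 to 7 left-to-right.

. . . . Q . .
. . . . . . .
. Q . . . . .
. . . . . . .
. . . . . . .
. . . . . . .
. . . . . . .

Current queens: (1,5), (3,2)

Branch on row 2: col 7 → 2.
Sum: 2 = 2.

2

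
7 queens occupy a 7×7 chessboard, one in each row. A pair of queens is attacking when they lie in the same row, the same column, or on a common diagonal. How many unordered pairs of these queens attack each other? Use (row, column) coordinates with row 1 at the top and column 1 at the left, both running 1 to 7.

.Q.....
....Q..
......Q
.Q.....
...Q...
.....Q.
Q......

Same column: (1,2)–(4,2) (column 2).
Total attacking pairs: 1.

1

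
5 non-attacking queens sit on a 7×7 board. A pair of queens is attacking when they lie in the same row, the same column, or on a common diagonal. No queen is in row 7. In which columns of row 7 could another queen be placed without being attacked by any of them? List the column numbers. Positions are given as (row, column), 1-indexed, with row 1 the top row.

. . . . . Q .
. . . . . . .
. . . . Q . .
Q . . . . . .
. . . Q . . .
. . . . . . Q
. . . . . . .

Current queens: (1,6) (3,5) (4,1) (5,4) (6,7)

(1,6) attacks row 7 at column 6.
(3,5) attacks row 7 at column 5 and diagonals 1.
(4,1) attacks row 7 at column 1 and diagonals 4.
(5,4) attacks row 7 at column 4 and diagonals 2, 6.
(6,7) attacks row 7 at column 7 and diagonals 6.
Attacked columns: {1, 2, 4, 5, 6, 7}. Safe: {3}.

columns 3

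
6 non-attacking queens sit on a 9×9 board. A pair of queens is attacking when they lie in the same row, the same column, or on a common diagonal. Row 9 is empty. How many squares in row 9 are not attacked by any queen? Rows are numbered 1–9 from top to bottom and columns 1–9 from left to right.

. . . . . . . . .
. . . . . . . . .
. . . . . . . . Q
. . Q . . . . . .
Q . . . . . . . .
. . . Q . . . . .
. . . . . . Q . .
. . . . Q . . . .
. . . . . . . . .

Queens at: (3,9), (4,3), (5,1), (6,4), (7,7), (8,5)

(3,9) attacks row 9 at column 9 and diagonals 3.
(4,3) attacks row 9 at column 3 and diagonals 8.
(5,1) attacks row 9 at column 1 and diagonals 5.
(6,4) attacks row 9 at column 4 and diagonals 1, 7.
(7,7) attacks row 9 at column 7 and diagonals 5, 9.
(8,5) attacks row 9 at column 5 and diagonals 4, 6.
Attacked columns: {1, 3, 4, 5, 6, 7, 8, 9}. Safe: {2}.

1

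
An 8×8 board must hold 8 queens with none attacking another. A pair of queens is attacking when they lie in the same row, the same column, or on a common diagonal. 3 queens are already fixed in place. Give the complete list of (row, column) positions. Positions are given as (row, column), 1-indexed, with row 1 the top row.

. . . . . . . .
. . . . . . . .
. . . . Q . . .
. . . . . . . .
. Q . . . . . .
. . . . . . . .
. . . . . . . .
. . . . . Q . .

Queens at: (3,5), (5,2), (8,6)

(1,4) (2,1) (3,5) (4,8) (5,2) (6,7) (7,3) (8,6)

Row 1: attacked by (3,5)→{3,5,7}; (5,2)→{2,6}; (8,6)→{6}. Safe: 1, 4, 8. Place at column 4.
Row 2: attacked by (1,4)→{3,4,5}; (3,5)→{4,5,6}; (5,2)→{2,5}; (8,6)→{6}. Safe: 1, 7, 8. Place at column 1.
Row 4: attacked by (1,4)→{1,4,7}; (2,1)→{1,3}; (3,5)→{4,5,6}; (5,2)→{1,2,3}; (8,6)→{2,6}. Safe: 8. Place at column 8.
Row 6: attacked by (1,4)→{4}; (2,1)→{1,5}; (3,5)→{2,5,8}; (4,8)→{6,8}; (5,2)→{1,2,3}; (8,6)→{4,6,8}. Safe: 7. Place at column 7.
Row 7: attacked by (1,4)→{4}; (2,1)→{1,6}; (3,5)→{1,5}; (4,8)→{5,8}; (5,2)→{2,4}; (6,7)→{6,7,8}; (8,6)→{5,6,7}. Safe: 3. Place at column 3.
Columns [4, 1, 5, 8, 2, 7, 3, 6], r−c [-3, 1, -2, -4, 3, -1, 4, 2], r+c [5, 3, 8, 12, 7, 13, 10, 14] are all distinct, so no two queens attack.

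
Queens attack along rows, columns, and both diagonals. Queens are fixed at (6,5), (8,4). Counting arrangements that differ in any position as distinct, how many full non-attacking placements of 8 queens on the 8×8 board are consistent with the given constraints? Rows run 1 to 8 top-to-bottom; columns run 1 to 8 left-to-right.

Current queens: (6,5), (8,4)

6

Branch on row 1: col 1 → 0; col 2 → 2; col 3 → 0; col 6 → 2; col 7 → 1; col 8 → 1.
Sum: 0 + 2 + 0 + 2 + 1 + 1 = 6.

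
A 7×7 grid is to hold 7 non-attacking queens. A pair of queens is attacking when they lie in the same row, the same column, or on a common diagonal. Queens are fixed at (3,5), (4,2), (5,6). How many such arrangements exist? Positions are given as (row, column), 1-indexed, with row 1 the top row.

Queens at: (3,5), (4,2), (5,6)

2

Branch on row 1: col 1 → 0; col 4 → 2.
Sum: 0 + 2 = 2.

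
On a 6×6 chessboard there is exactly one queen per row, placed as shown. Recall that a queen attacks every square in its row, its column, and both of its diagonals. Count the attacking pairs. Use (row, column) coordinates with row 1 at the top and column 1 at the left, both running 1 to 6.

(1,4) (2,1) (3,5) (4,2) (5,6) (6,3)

0

All columns are distinct and no two queens satisfy |Δrow| = |Δcol|, so no pair attacks.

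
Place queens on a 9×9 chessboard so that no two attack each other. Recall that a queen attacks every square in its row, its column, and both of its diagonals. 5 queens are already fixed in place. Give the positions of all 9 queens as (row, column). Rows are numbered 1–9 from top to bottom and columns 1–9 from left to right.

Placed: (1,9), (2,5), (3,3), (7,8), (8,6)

(1,9) (2,5) (3,3) (4,1) (5,7) (6,2) (7,8) (8,6) (9,4)

Row 4: attacked by (1,9)→{6,9}; (2,5)→{3,5,7}; (3,3)→{2,3,4}; (7,8)→{5,8}; (8,6)→{2,6}. Safe: 1. Place at column 1.
Row 5: attacked by (1,9)→{5,9}; (2,5)→{2,5,8}; (3,3)→{1,3,5}; (4,1)→{1,2}; (7,8)→{6,8}; (8,6)→{3,6,9}. Safe: 4, 7. Place at column 7.
Row 6: attacked by (1,9)→{4,9}; (2,5)→{1,5,9}; (3,3)→{3,6}; (4,1)→{1,3}; (5,7)→{6,7,8}; (7,8)→{7,8,9}; (8,6)→{4,6,8}. Safe: 2. Place at column 2.
Row 9: attacked by (1,9)→{1,9}; (2,5)→{5}; (3,3)→{3,9}; (4,1)→{1,6}; (5,7)→{3,7}; (6,2)→{2,5}; (7,8)→{6,8}; (8,6)→{5,6,7}. Safe: 4. Place at column 4.
Columns [9, 5, 3, 1, 7, 2, 8, 6, 4], r−c [-8, -3, 0, 3, -2, 4, -1, 2, 5], r+c [10, 7, 6, 5, 12, 8, 15, 14, 13] are all distinct, so no two queens attack.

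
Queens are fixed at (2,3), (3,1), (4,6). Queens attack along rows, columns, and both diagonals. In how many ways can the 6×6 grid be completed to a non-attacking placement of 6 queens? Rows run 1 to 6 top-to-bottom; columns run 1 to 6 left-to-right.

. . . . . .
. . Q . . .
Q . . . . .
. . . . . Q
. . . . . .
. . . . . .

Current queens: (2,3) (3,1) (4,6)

Branch on row 1: col 5 → 1.
Sum: 1 = 1.

1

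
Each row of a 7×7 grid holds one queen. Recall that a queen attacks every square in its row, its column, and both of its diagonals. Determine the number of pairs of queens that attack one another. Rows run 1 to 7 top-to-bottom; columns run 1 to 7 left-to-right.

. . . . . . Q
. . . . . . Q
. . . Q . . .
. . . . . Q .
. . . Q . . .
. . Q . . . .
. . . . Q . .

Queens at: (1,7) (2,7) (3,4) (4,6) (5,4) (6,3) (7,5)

5

Same column: (1,7)–(2,7) (column 7); (3,4)–(5,4) (column 4).
Same diagonal: (2,7)–(5,4) (|2−5| = |7−4| = 3); (2,7)–(6,3) (|2−6| = |7−3| = 4); (5,4)–(6,3) (|5−6| = |4−3| = 1).
Total attacking pairs: 5.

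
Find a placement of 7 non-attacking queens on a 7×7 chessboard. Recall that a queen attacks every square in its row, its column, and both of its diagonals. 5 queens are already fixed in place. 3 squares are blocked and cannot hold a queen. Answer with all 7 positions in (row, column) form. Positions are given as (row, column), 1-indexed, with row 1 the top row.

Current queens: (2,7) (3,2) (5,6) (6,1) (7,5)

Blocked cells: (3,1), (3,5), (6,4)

(1,3) (2,7) (3,2) (4,4) (5,6) (6,1) (7,5)

Row 1: attacked by (2,7)→{6,7}; (3,2)→{2,4}; (5,6)→{2,6}; (6,1)→{1,6}; (7,5)→{5}. Safe: 3. Place at column 3.
Row 4: attacked by (1,3)→{3,6}; (2,7)→{5,7}; (3,2)→{1,2,3}; (5,6)→{5,6,7}; (6,1)→{1,3}; (7,5)→{2,5}. Safe: 4. Place at column 4.
Columns [3, 7, 2, 4, 6, 1, 5], r−c [-2, -5, 1, 0, -1, 5, 2], r+c [4, 9, 5, 8, 11, 7, 12] are all distinct, so no two queens attack.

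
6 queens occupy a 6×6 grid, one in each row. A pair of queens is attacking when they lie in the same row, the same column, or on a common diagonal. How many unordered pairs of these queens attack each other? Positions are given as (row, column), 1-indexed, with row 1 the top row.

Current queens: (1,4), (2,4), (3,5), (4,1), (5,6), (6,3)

Same column: (1,4)–(2,4) (column 4).
Same diagonal: (1,4)–(4,1) (|1−4| = |4−1| = 3); (2,4)–(3,5) (|2−3| = |4−5| = 1); (4,1)–(6,3) (|4−6| = |1−3| = 2).
Total attacking pairs: 4.

4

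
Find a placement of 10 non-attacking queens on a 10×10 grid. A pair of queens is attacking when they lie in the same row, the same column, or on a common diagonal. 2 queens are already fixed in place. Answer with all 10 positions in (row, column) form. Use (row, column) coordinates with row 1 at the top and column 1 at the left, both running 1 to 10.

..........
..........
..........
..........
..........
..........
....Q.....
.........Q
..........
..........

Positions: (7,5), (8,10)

Row 1: attacked by (7,5)→{5}; (8,10)→{3,10}. Safe: 1, 2, 4, 6, 7, 8, 9. Place at column 8.
Row 2: attacked by (1,8)→{7,8,9}; (7,5)→{5,10}; (8,10)→{4,10}. Safe: 1, 2, 3, 6. Place at column 1.
Row 3: attacked by (1,8)→{6,8,10}; (2,1)→{1,2}; (7,5)→{1,5,9}; (8,10)→{5,10}. Safe: 3, 4, 7. Place at column 4.
Row 4: attacked by (1,8)→{5,8}; (2,1)→{1,3}; (3,4)→{3,4,5}; (7,5)→{2,5,8}; (8,10)→{6,10}. Safe: 7, 9. Place at column 7.
Row 5: attacked by (1,8)→{4,8}; (2,1)→{1,4}; (3,4)→{2,4,6}; (4,7)→{6,7,8}; (7,5)→{3,5,7}; (8,10)→{7,10}. Safe: 9. Place at column 9.
Row 6: attacked by (1,8)→{3,8}; (2,1)→{1,5}; (3,4)→{1,4,7}; (4,7)→{5,7,9}; (5,9)→{8,9,10}; (7,5)→{4,5,6}; (8,10)→{8,10}. Safe: 2. Place at column 2.
Row 9: attacked by (1,8)→{8}; (2,1)→{1,8}; (3,4)→{4,10}; (4,7)→{2,7}; (5,9)→{5,9}; (6,2)→{2,5}; (7,5)→{3,5,7}; (8,10)→{9,10}. Safe: 6. Place at column 6.
Row 10: attacked by (1,8)→{8}; (2,1)→{1,9}; (3,4)→{4}; (4,7)→{1,7}; (5,9)→{4,9}; (6,2)→{2,6}; (7,5)→{2,5,8}; (8,10)→{8,10}; (9,6)→{5,6,7}. Safe: 3. Place at column 3.
Columns [8, 1, 4, 7, 9, 2, 5, 10, 6, 3], r−c [-7, 1, -1, -3, -4, 4, 2, -2, 3, 7], r+c [9, 3, 7, 11, 14, 8, 12, 18, 15, 13] are all distinct, so no two queens attack.

(1,8) (2,1) (3,4) (4,7) (5,9) (6,2) (7,5) (8,10) (9,6) (10,3)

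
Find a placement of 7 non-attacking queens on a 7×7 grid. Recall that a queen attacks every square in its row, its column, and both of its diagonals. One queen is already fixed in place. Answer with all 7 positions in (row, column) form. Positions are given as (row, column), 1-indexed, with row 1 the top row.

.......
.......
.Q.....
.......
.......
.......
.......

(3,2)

(1,1) (2,5) (3,2) (4,6) (5,3) (6,7) (7,4)

Row 1: attacked by (3,2)→{2,4}. Safe: 1, 3, 5, 6, 7. Place at column 1.
Row 2: attacked by (1,1)→{1,2}; (3,2)→{1,2,3}. Safe: 4, 5, 6, 7. Place at column 5.
Row 4: attacked by (1,1)→{1,4}; (2,5)→{3,5,7}; (3,2)→{1,2,3}. Safe: 6. Place at column 6.
Row 5: attacked by (1,1)→{1,5}; (2,5)→{2,5}; (3,2)→{2,4}; (4,6)→{5,6,7}. Safe: 3. Place at column 3.
Row 6: attacked by (1,1)→{1,6}; (2,5)→{1,5}; (3,2)→{2,5}; (4,6)→{4,6}; (5,3)→{2,3,4}. Safe: 7. Place at column 7.
Row 7: attacked by (1,1)→{1,7}; (2,5)→{5}; (3,2)→{2,6}; (4,6)→{3,6}; (5,3)→{1,3,5}; (6,7)→{6,7}. Safe: 4. Place at column 4.
Columns [1, 5, 2, 6, 3, 7, 4], r−c [0, -3, 1, -2, 2, -1, 3], r+c [2, 7, 5, 10, 8, 13, 11] are all distinct, so no two queens attack.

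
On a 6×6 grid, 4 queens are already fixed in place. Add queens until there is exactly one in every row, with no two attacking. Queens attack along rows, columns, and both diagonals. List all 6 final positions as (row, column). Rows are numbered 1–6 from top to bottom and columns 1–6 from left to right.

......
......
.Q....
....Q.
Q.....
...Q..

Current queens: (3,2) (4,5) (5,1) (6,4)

(1,3) (2,6) (3,2) (4,5) (5,1) (6,4)

Row 1: attacked by (3,2)→{2,4}; (4,5)→{2,5}; (5,1)→{1,5}; (6,4)→{4}. Safe: 3, 6. Place at column 3.
Row 2: attacked by (1,3)→{2,3,4}; (3,2)→{1,2,3}; (4,5)→{3,5}; (5,1)→{1,4}; (6,4)→{4}. Safe: 6. Place at column 6.
Columns [3, 6, 2, 5, 1, 4], r−c [-2, -4, 1, -1, 4, 2], r+c [4, 8, 5, 9, 6, 10] are all distinct, so no two queens attack.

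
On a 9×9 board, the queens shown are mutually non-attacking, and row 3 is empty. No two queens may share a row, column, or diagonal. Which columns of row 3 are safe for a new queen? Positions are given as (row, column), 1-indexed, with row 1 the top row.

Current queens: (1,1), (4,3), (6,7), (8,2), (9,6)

(1,1) attacks row 3 at column 1 and diagonals 3.
(4,3) attacks row 3 at column 3 and diagonals 2, 4.
(6,7) attacks row 3 at column 7 and diagonals 4.
(8,2) attacks row 3 at column 2 and diagonals 7.
(9,6) attacks row 3 at column 6.
Attacked columns: {1, 2, 3, 4, 6, 7}. Safe: {5, 8, 9}.

columns 5, 8, 9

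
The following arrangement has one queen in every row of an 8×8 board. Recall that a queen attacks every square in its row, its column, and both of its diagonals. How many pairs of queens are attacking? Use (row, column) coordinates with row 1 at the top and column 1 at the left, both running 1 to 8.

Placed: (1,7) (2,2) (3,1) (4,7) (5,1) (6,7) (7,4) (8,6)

7

Same column: (1,7)–(4,7) (column 7); (1,7)–(6,7) (column 7); (3,1)–(5,1) (column 1); (4,7)–(6,7) (column 7).
Same diagonal: (2,2)–(3,1) (|2−3| = |2−1| = 1); (3,1)–(8,6) (|3−8| = |1−6| = 5); (4,7)–(7,4) (|4−7| = |7−4| = 3).
Total attacking pairs: 7.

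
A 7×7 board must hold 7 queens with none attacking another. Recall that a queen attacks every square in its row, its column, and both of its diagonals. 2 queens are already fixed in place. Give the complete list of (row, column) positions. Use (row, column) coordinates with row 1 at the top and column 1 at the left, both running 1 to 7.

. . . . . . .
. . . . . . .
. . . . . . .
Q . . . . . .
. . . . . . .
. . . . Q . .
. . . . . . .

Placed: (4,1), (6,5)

(1,6) (2,4) (3,7) (4,1) (5,3) (6,5) (7,2)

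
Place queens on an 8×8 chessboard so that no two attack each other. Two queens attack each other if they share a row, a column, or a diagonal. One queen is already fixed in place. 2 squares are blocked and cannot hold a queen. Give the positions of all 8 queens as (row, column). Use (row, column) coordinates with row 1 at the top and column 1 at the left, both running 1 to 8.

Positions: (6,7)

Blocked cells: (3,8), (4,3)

(1,4) (2,1) (3,5) (4,8) (5,2) (6,7) (7,3) (8,6)

Row 1: attacked by (6,7)→{2,7}. Safe: 1, 3, 4, 5, 6, 8. Place at column 4.
Row 2: attacked by (1,4)→{3,4,5}; (6,7)→{3,7}. Safe: 1, 2, 6, 8. Place at column 1.
Row 3: attacked by (1,4)→{2,4,6}; (2,1)→{1,2}; (6,7)→{4,7}. Blocked: 8. Safe: 3, 5. Place at column 5.
Row 4: attacked by (1,4)→{1,4,7}; (2,1)→{1,3}; (3,5)→{4,5,6}; (6,7)→{5,7}. Blocked: 3. Safe: 2, 8. Place at column 8.
Row 5: attacked by (1,4)→{4,8}; (2,1)→{1,4}; (3,5)→{3,5,7}; (4,8)→{7,8}; (6,7)→{6,7,8}. Safe: 2. Place at column 2.
Row 7: attacked by (1,4)→{4}; (2,1)→{1,6}; (3,5)→{1,5}; (4,8)→{5,8}; (5,2)→{2,4}; (6,7)→{6,7,8}. Safe: 3. Place at column 3.
Row 8: attacked by (1,4)→{4}; (2,1)→{1,7}; (3,5)→{5}; (4,8)→{4,8}; (5,2)→{2,5}; (6,7)→{5,7}; (7,3)→{2,3,4}. Safe: 6. Place at column 6.
Columns [4, 1, 5, 8, 2, 7, 3, 6], r−c [-3, 1, -2, -4, 3, -1, 4, 2], r+c [5, 3, 8, 12, 7, 13, 10, 14] are all distinct, so no two queens attack.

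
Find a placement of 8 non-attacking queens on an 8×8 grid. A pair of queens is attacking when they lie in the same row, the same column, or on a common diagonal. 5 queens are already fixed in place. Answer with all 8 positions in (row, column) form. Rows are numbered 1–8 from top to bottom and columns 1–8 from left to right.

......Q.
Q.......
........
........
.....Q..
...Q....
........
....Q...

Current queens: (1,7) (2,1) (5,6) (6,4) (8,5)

Row 3: attacked by (1,7)→{5,7}; (2,1)→{1,2}; (5,6)→{4,6,8}; (6,4)→{1,4,7}; (8,5)→{5}. Safe: 3. Place at column 3.
Row 4: attacked by (1,7)→{4,7}; (2,1)→{1,3}; (3,3)→{2,3,4}; (5,6)→{5,6,7}; (6,4)→{2,4,6}; (8,5)→{1,5}. Safe: 8. Place at column 8.
Row 7: attacked by (1,7)→{1,7}; (2,1)→{1,6}; (3,3)→{3,7}; (4,8)→{5,8}; (5,6)→{4,6,8}; (6,4)→{3,4,5}; (8,5)→{4,5,6}. Safe: 2. Place at column 2.
Columns [7, 1, 3, 8, 6, 4, 2, 5], r−c [-6, 1, 0, -4, -1, 2, 5, 3], r+c [8, 3, 6, 12, 11, 10, 9, 13] are all distinct, so no two queens attack.

(1,7) (2,1) (3,3) (4,8) (5,6) (6,4) (7,2) (8,5)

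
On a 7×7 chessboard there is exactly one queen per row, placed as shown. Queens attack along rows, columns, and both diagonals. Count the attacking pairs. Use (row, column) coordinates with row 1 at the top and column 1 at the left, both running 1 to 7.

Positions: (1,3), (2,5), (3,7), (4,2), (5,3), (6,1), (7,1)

Same column: (1,3)–(5,3) (column 3); (6,1)–(7,1) (column 1).
Same diagonal: (2,5)–(6,1) (|2−6| = |5−1| = 4); (4,2)–(5,3) (|4−5| = |2−3| = 1); (5,3)–(7,1) (|5−7| = |3−1| = 2).
Total attacking pairs: 5.

5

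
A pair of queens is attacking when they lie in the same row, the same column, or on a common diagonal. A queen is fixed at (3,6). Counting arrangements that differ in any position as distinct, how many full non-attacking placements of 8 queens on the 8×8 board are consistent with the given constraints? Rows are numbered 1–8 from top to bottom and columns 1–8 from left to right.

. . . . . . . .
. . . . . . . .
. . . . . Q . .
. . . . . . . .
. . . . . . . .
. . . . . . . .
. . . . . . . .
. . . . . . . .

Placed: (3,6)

Branch on row 1: col 1 → 0; col 2 → 2; col 3 → 0; col 5 → 1; col 7 → 1.
Sum: 0 + 2 + 0 + 1 + 1 = 4.

4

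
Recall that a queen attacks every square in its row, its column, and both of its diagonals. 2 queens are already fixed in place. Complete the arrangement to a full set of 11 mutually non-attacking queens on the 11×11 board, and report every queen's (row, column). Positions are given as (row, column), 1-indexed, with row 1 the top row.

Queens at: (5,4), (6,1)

(1,11) (2,9) (3,5) (4,2) (5,4) (6,1) (7,10) (8,8) (9,6) (10,3) (11,7)

Row 1: attacked by (5,4)→{4,8}; (6,1)→{1,6}. Safe: 2, 3, 5, 7, 9, 10, 11. Place at column 11.
Row 2: attacked by (1,11)→{10,11}; (5,4)→{1,4,7}; (6,1)→{1,5}. Safe: 2, 3, 6, 8, 9. Place at column 9.
Row 3: attacked by (1,11)→{9,11}; (2,9)→{8,9,10}; (5,4)→{2,4,6}; (6,1)→{1,4}. Safe: 3, 5, 7. Place at column 5.
Row 4: attacked by (1,11)→{8,11}; (2,9)→{7,9,11}; (3,5)→{4,5,6}; (5,4)→{3,4,5}; (6,1)→{1,3}. Safe: 2, 10. Place at column 2.
Row 7: attacked by (1,11)→{5,11}; (2,9)→{4,9}; (3,5)→{1,5,9}; (4,2)→{2,5}; (5,4)→{2,4,6}; (6,1)→{1,2}. Safe: 3, 7, 8, 10. Place at column 10.
Row 8: attacked by (1,11)→{4,11}; (2,9)→{3,9}; (3,5)→{5,10}; (4,2)→{2,6}; (5,4)→{1,4,7}; (6,1)→{1,3}; (7,10)→{9,10,11}. Safe: 8. Place at column 8.
Row 9: attacked by (1,11)→{3,11}; (2,9)→{2,9}; (3,5)→{5,11}; (4,2)→{2,7}; (5,4)→{4,8}; (6,1)→{1,4}; (7,10)→{8,10}; (8,8)→{7,8,9}. Safe: 6. Place at column 6.
Row 10: attacked by (1,11)→{2,11}; (2,9)→{1,9}; (3,5)→{5}; (4,2)→{2,8}; (5,4)→{4,9}; (6,1)→{1,5}; (7,10)→{7,10}; (8,8)→{6,8,10}; (9,6)→{5,6,7}. Safe: 3. Place at column 3.
Row 11: attacked by (1,11)→{1,11}; (2,9)→{9}; (3,5)→{5}; (4,2)→{2,9}; (5,4)→{4,10}; (6,1)→{1,6}; (7,10)→{6,10}; (8,8)→{5,8,11}; (9,6)→{4,6,8}; (10,3)→{2,3,4}. Safe: 7. Place at column 7.
Columns [11, 9, 5, 2, 4, 1, 10, 8, 6, 3, 7], r−c [-10, -7, -2, 2, 1, 5, -3, 0, 3, 7, 4], r+c [12, 11, 8, 6, 9, 7, 17, 16, 15, 13, 18] are all distinct, so no two queens attack.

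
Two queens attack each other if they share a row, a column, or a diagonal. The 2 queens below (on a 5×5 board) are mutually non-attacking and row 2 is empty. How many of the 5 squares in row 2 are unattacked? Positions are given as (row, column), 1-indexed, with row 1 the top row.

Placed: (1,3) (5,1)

1

(1,3) attacks row 2 at column 3 and diagonals 2, 4.
(5,1) attacks row 2 at column 1 and diagonals 4.
Attacked columns: {1, 2, 3, 4}. Safe: {5}.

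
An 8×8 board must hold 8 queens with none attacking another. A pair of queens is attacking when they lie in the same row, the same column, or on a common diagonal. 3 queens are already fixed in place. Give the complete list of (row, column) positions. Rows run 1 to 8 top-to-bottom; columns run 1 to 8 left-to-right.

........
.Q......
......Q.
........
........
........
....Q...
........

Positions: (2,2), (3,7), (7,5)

Row 1: attacked by (2,2)→{1,2,3}; (3,7)→{5,7}; (7,5)→{5}. Safe: 4, 6, 8. Place at column 6.
Row 4: attacked by (1,6)→{3,6}; (2,2)→{2,4}; (3,7)→{6,7,8}; (7,5)→{2,5,8}. Safe: 1. Place at column 1.
Row 5: attacked by (1,6)→{2,6}; (2,2)→{2,5}; (3,7)→{5,7}; (4,1)→{1,2}; (7,5)→{3,5,7}. Safe: 4, 8. Place at column 4.
Row 6: attacked by (1,6)→{1,6}; (2,2)→{2,6}; (3,7)→{4,7}; (4,1)→{1,3}; (5,4)→{3,4,5}; (7,5)→{4,5,6}. Safe: 8. Place at column 8.
Row 8: attacked by (1,6)→{6}; (2,2)→{2,8}; (3,7)→{2,7}; (4,1)→{1,5}; (5,4)→{1,4,7}; (6,8)→{6,8}; (7,5)→{4,5,6}. Safe: 3. Place at column 3.
Columns [6, 2, 7, 1, 4, 8, 5, 3], r−c [-5, 0, -4, 3, 1, -2, 2, 5], r+c [7, 4, 10, 5, 9, 14, 12, 11] are all distinct, so no two queens attack.

(1,6) (2,2) (3,7) (4,1) (5,4) (6,8) (7,5) (8,3)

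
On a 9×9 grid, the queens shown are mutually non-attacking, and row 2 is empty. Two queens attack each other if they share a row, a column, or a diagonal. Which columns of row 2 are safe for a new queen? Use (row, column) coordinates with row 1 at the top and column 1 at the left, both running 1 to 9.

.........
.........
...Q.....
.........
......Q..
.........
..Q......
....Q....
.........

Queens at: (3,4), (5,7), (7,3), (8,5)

columns 1, 2, 6, 9

(3,4) attacks row 2 at column 4 and diagonals 3, 5.
(5,7) attacks row 2 at column 7 and diagonals 4.
(7,3) attacks row 2 at column 3 and diagonals 8.
(8,5) attacks row 2 at column 5.
Attacked columns: {3, 4, 5, 7, 8}. Safe: {1, 2, 6, 9}.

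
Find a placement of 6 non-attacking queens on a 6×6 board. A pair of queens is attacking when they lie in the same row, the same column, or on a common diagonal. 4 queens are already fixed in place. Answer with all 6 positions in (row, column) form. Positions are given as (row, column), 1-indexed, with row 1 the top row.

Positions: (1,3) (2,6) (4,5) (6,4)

(1,3) (2,6) (3,2) (4,5) (5,1) (6,4)

Row 3: attacked by (1,3)→{1,3,5}; (2,6)→{5,6}; (4,5)→{4,5,6}; (6,4)→{1,4}. Safe: 2. Place at column 2.
Row 5: attacked by (1,3)→{3}; (2,6)→{3,6}; (3,2)→{2,4}; (4,5)→{4,5,6}; (6,4)→{3,4,5}. Safe: 1. Place at column 1.
Columns [3, 6, 2, 5, 1, 4], r−c [-2, -4, 1, -1, 4, 2], r+c [4, 8, 5, 9, 6, 10] are all distinct, so no two queens attack.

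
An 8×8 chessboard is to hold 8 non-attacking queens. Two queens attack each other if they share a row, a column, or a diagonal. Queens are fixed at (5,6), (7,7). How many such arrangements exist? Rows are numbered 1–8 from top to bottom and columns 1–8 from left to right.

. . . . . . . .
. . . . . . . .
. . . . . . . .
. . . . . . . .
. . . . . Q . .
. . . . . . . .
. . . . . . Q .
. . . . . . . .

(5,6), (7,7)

4

Branch on row 1: col 3 → 1; col 4 → 2; col 5 → 0; col 8 → 1.
Sum: 1 + 2 + 0 + 1 = 4.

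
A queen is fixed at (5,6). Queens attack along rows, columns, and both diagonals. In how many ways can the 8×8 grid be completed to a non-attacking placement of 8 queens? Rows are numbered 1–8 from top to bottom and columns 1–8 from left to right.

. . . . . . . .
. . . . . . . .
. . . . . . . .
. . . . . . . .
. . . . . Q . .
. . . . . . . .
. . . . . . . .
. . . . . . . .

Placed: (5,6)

12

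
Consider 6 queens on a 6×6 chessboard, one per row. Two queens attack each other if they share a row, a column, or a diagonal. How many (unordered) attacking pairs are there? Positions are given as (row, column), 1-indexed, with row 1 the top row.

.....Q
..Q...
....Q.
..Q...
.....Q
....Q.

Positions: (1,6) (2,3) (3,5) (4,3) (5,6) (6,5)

7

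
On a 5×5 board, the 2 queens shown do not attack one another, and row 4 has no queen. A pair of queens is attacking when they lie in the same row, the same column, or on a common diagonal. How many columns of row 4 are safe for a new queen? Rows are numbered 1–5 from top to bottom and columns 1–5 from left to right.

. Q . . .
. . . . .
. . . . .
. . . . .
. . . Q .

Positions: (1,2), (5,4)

1

(1,2) attacks row 4 at column 2 and diagonals 5.
(5,4) attacks row 4 at column 4 and diagonals 3, 5.
Attacked columns: {2, 3, 4, 5}. Safe: {1}.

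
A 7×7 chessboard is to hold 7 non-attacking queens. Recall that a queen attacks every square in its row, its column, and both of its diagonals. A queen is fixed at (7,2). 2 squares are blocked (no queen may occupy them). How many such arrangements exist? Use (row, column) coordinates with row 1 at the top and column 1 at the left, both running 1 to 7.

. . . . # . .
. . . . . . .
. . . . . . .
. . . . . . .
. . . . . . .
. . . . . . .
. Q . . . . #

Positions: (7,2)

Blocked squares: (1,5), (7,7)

6

Branch on row 1: col 1 → 0; col 3 → 0; col 4 → 1; col 6 → 4; col 7 → 1.
Sum: 0 + 0 + 1 + 4 + 1 = 6.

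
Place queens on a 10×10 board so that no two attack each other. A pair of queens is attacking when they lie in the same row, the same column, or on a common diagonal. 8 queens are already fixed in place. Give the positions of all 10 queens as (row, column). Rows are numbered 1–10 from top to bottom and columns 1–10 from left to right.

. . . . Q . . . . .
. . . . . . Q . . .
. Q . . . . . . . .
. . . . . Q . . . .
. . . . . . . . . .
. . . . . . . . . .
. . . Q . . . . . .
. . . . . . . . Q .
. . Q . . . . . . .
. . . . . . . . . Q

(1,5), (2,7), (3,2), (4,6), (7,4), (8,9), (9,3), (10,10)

Row 5: attacked by (1,5)→{1,5,9}; (2,7)→{4,7,10}; (3,2)→{2,4}; (4,6)→{5,6,7}; (7,4)→{2,4,6}; (8,9)→{6,9}; (9,3)→{3,7}; (10,10)→{5,10}. Safe: 8. Place at column 8.
Row 6: attacked by (1,5)→{5,10}; (2,7)→{3,7}; (3,2)→{2,5}; (4,6)→{4,6,8}; (5,8)→{7,8,9}; (7,4)→{3,4,5}; (8,9)→{7,9}; (9,3)→{3,6}; (10,10)→{6,10}. Safe: 1. Place at column 1.
Columns [5, 7, 2, 6, 8, 1, 4, 9, 3, 10], r−c [-4, -5, 1, -2, -3, 5, 3, -1, 6, 0], r+c [6, 9, 5, 10, 13, 7, 11, 17, 12, 20] are all distinct, so no two queens attack.

(1,5) (2,7) (3,2) (4,6) (5,8) (6,1) (7,4) (8,9) (9,3) (10,10)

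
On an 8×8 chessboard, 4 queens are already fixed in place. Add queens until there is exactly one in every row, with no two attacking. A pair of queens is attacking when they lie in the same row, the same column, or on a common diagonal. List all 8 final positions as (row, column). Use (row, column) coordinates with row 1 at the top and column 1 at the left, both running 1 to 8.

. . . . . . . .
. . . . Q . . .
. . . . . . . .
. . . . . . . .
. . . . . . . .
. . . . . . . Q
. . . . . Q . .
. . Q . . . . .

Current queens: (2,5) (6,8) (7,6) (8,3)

(1,2) (2,5) (3,7) (4,4) (5,1) (6,8) (7,6) (8,3)

Row 1: attacked by (2,5)→{4,5,6}; (6,8)→{3,8}; (7,6)→{6}; (8,3)→{3}. Safe: 1, 2, 7. Place at column 2.
Row 3: attacked by (1,2)→{2,4}; (2,5)→{4,5,6}; (6,8)→{5,8}; (7,6)→{2,6}; (8,3)→{3,8}. Safe: 1, 7. Place at column 7.
Row 4: attacked by (1,2)→{2,5}; (2,5)→{3,5,7}; (3,7)→{6,7,8}; (6,8)→{6,8}; (7,6)→{3,6}; (8,3)→{3,7}. Safe: 1, 4. Place at column 4.
Row 5: attacked by (1,2)→{2,6}; (2,5)→{2,5,8}; (3,7)→{5,7}; (4,4)→{3,4,5}; (6,8)→{7,8}; (7,6)→{4,6,8}; (8,3)→{3,6}. Safe: 1. Place at column 1.
Columns [2, 5, 7, 4, 1, 8, 6, 3], r−c [-1, -3, -4, 0, 4, -2, 1, 5], r+c [3, 7, 10, 8, 6, 14, 13, 11] are all distinct, so no two queens attack.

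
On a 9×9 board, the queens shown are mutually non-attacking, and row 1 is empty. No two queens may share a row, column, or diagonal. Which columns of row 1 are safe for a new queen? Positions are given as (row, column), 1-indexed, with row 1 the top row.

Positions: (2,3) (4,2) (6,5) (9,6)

(2,3) attacks row 1 at column 3 and diagonals 2, 4.
(4,2) attacks row 1 at column 2 and diagonals 5.
(6,5) attacks row 1 at column 5.
(9,6) attacks row 1 at column 6.
Attacked columns: {2, 3, 4, 5, 6}. Safe: {1, 7, 8, 9}.

columns 1, 7, 8, 9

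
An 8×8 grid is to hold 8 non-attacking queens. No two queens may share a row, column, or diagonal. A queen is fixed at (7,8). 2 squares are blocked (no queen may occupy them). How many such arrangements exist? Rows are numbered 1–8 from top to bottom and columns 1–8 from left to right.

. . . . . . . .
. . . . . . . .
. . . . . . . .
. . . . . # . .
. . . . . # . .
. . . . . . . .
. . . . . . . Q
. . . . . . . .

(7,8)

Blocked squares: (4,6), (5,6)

Branch on row 1: col 1 → 0; col 3 → 3; col 4 → 1; col 5 → 1; col 6 → 1; col 7 → 1.
Sum: 0 + 3 + 1 + 1 + 1 + 1 = 7.

7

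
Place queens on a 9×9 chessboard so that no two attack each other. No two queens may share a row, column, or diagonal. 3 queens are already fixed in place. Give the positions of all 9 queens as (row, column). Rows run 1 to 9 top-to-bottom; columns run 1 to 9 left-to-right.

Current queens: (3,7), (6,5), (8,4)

Row 1: attacked by (3,7)→{5,7,9}; (6,5)→{5}; (8,4)→{4}. Safe: 1, 2, 3, 6, 8. Place at column 1.
Row 2: attacked by (1,1)→{1,2}; (3,7)→{6,7,8}; (6,5)→{1,5,9}; (8,4)→{4}. Safe: 3. Place at column 3.
Row 4: attacked by (1,1)→{1,4}; (2,3)→{1,3,5}; (3,7)→{6,7,8}; (6,5)→{3,5,7}; (8,4)→{4,8}. Safe: 2, 9. Place at column 2.
Row 5: attacked by (1,1)→{1,5}; (2,3)→{3,6}; (3,7)→{5,7,9}; (4,2)→{1,2,3}; (6,5)→{4,5,6}; (8,4)→{1,4,7}. Safe: 8. Place at column 8.
Row 7: attacked by (1,1)→{1,7}; (2,3)→{3,8}; (3,7)→{3,7}; (4,2)→{2,5}; (5,8)→{6,8}; (6,5)→{4,5,6}; (8,4)→{3,4,5}. Safe: 9. Place at column 9.
Row 9: attacked by (1,1)→{1,9}; (2,3)→{3}; (3,7)→{1,7}; (4,2)→{2,7}; (5,8)→{4,8}; (6,5)→{2,5,8}; (7,9)→{7,9}; (8,4)→{3,4,5}. Safe: 6. Place at column 6.
Columns [1, 3, 7, 2, 8, 5, 9, 4, 6], r−c [0, -1, -4, 2, -3, 1, -2, 4, 3], r+c [2, 5, 10, 6, 13, 11, 16, 12, 15] are all distinct, so no two queens attack.

(1,1) (2,3) (3,7) (4,2) (5,8) (6,5) (7,9) (8,4) (9,6)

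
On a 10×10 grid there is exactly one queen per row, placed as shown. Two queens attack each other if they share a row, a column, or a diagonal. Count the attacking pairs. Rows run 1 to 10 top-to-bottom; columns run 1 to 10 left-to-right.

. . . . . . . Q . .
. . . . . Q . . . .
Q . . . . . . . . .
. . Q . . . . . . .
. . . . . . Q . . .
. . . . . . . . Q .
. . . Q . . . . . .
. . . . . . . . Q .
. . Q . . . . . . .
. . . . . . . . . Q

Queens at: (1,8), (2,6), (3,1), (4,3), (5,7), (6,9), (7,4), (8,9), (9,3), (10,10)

3

Same column: (4,3)–(9,3) (column 3); (6,9)–(8,9) (column 9).
Same diagonal: (5,7)–(9,3) (|5−9| = |7−3| = 4).
Total attacking pairs: 3.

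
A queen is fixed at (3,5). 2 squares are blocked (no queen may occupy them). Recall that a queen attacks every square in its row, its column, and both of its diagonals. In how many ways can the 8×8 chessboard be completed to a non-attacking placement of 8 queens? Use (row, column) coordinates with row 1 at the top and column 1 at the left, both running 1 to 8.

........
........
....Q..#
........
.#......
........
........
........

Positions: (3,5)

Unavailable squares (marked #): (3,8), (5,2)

Branch on row 1: col 1 → 0; col 2 → 1; col 4 → 5; col 6 → 3; col 8 → 1.
Sum: 0 + 1 + 5 + 3 + 1 = 10.

10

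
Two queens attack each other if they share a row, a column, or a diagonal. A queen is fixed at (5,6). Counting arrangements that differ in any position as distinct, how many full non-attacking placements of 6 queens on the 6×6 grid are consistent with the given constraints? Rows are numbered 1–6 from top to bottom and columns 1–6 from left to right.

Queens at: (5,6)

Branch on row 1: col 1 → 0; col 3 → 0; col 4 → 1; col 5 → 0.
Sum: 0 + 0 + 1 + 0 = 1.

1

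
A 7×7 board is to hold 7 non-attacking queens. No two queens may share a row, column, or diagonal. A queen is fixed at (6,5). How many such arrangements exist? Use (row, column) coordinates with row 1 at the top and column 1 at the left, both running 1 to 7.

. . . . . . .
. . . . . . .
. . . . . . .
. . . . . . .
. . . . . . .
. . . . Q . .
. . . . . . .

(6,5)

6

Branch on row 1: col 1 → 1; col 2 → 1; col 3 → 0; col 4 → 1; col 6 → 3; col 7 → 0.
Sum: 1 + 1 + 0 + 1 + 3 + 0 = 6.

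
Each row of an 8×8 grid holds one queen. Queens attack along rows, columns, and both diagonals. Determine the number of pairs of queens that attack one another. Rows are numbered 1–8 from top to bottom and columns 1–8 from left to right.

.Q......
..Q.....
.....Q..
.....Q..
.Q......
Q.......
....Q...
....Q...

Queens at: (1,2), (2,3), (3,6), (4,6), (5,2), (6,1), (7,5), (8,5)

6

Same column: (1,2)–(5,2) (column 2); (3,6)–(4,6) (column 6); (7,5)–(8,5) (column 5).
Same diagonal: (1,2)–(2,3) (|1−2| = |2−3| = 1); (5,2)–(6,1) (|5−6| = |2−1| = 1); (5,2)–(8,5) (|5−8| = |2−5| = 3).
Total attacking pairs: 6.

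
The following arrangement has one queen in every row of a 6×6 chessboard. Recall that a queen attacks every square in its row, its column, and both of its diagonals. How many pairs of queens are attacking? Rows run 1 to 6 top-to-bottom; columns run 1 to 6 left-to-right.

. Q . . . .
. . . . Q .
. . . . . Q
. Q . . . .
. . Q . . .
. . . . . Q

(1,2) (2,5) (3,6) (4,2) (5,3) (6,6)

4

Same column: (1,2)–(4,2) (column 2); (3,6)–(6,6) (column 6).
Same diagonal: (2,5)–(3,6) (|2−3| = |5−6| = 1); (4,2)–(5,3) (|4−5| = |2−3| = 1).
Total attacking pairs: 4.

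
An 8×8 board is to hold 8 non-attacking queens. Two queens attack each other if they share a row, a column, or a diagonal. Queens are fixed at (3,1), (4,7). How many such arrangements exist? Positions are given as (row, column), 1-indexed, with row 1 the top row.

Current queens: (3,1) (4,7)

3

Branch on row 1: col 2 → 1; col 5 → 1; col 6 → 1; col 8 → 0.
Sum: 1 + 1 + 1 + 0 = 3.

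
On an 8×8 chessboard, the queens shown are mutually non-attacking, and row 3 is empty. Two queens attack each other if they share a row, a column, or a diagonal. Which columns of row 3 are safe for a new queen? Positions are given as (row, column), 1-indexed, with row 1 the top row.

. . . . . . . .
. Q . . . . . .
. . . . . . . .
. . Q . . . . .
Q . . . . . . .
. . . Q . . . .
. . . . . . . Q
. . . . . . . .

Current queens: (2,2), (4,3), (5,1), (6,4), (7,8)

(2,2) attacks row 3 at column 2 and diagonals 1, 3.
(4,3) attacks row 3 at column 3 and diagonals 2, 4.
(5,1) attacks row 3 at column 1 and diagonals 3.
(6,4) attacks row 3 at column 4 and diagonals 1, 7.
(7,8) attacks row 3 at column 8 and diagonals 4.
Attacked columns: {1, 2, 3, 4, 7, 8}. Safe: {5, 6}.

columns 5, 6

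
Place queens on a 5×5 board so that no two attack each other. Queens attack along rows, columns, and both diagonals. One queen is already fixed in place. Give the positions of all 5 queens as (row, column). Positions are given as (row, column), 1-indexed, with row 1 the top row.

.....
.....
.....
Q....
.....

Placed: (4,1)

Row 1: attacked by (4,1)→{1,4}. Safe: 2, 3, 5. Place at column 2.
Row 2: attacked by (1,2)→{1,2,3}; (4,1)→{1,3}. Safe: 4, 5. Place at column 5.
Row 3: attacked by (1,2)→{2,4}; (2,5)→{4,5}; (4,1)→{1,2}. Safe: 3. Place at column 3.
Row 5: attacked by (1,2)→{2}; (2,5)→{2,5}; (3,3)→{1,3,5}; (4,1)→{1,2}. Safe: 4. Place at column 4.
Columns [2, 5, 3, 1, 4], r−c [-1, -3, 0, 3, 1], r+c [3, 7, 6, 5, 9] are all distinct, so no two queens attack.

(1,2) (2,5) (3,3) (4,1) (5,4)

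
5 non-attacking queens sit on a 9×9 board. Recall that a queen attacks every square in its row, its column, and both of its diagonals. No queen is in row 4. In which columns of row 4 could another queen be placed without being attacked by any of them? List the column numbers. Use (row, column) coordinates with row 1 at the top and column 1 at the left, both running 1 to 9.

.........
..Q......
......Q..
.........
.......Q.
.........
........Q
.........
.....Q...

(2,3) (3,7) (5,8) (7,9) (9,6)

(2,3) attacks row 4 at column 3 and diagonals 1, 5.
(3,7) attacks row 4 at column 7 and diagonals 6, 8.
(5,8) attacks row 4 at column 8 and diagonals 7, 9.
(7,9) attacks row 4 at column 9 and diagonals 6.
(9,6) attacks row 4 at column 6 and diagonals 1.
Attacked columns: {1, 3, 5, 6, 7, 8, 9}. Safe: {2, 4}.

columns 2, 4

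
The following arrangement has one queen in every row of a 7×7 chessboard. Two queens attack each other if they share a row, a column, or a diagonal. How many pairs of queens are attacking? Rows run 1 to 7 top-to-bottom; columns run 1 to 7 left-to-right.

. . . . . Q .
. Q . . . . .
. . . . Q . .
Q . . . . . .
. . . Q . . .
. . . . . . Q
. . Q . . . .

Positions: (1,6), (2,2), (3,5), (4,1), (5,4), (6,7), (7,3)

All columns are distinct and no two queens satisfy |Δrow| = |Δcol|, so no pair attacks.

0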